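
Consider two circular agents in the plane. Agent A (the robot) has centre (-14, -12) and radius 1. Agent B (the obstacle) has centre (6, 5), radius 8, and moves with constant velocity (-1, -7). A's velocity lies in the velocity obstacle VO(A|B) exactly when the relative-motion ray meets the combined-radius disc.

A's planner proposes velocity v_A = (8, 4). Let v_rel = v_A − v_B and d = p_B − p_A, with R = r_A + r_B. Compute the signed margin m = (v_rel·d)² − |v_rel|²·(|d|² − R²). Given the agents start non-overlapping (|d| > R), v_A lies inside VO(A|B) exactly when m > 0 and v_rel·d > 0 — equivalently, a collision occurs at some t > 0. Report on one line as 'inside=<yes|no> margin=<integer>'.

d = (20, 17),  |d|² = 689;  R = 1+8 = 9,  c = 689−9² = 608
v_rel = (9, 11),  |v_rel|² = 202;  v_rel·d = (9)·(20) + (11)·(17) = 367
202·t² − 734·t + 608 = 0  ⇒  m = 367² − 202·608 = 11873
m = 11873 > 0,  v_rel·d = 367 > 0  ⇒  inside

inside=yes margin=11873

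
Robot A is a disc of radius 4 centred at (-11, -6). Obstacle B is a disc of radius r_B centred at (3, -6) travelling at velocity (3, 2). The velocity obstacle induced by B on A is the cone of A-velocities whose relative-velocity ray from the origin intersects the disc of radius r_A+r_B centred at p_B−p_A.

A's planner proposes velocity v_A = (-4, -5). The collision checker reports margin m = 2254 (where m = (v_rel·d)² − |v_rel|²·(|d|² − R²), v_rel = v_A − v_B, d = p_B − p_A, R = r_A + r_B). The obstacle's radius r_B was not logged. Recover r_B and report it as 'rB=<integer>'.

m = 2254
d = (14, 0);  v_rel = (-7, -7),  |v_rel|² = 98
v_rel×d = (-7)·(0) − (-7)·(14) = 98
since m = R²·98 − 98²:  R² = (9604 + 2254) / 98 = 121
R = √121 = 11  ⇒  r_B = 11 − 4 = 7

rB=7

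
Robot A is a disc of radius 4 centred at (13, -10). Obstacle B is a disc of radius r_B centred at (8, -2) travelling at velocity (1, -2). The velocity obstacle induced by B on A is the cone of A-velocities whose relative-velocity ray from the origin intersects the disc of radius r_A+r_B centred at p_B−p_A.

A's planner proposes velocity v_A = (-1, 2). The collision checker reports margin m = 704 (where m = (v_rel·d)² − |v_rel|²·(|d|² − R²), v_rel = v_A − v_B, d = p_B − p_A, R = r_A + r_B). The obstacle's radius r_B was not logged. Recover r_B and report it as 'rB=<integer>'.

m = 704
d = (-5, 8);  v_rel = (-2, 4),  |v_rel|² = 20
v_rel×d = (-2)·(8) − (4)·(-5) = 4
since m = R²·20 − 4²:  R² = (16 + 704) / 20 = 36
R = √36 = 6  ⇒  r_B = 6 − 4 = 2

rB=2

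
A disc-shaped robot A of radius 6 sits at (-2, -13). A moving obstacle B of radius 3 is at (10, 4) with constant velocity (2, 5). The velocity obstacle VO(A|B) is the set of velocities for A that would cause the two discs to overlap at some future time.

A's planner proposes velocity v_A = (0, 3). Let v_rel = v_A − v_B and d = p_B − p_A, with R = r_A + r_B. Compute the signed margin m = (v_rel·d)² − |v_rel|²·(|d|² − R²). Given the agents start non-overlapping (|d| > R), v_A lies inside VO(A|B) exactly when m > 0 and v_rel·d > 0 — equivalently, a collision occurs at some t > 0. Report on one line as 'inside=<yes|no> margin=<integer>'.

d = (12, 17),  |d|² = 433;  R = 6+3 = 9,  c = 433−9² = 352
v_rel = (-2, -2),  |v_rel|² = 8;  v_rel·d = (-2)·(12) + (-2)·(17) = -58
8·t² + 116·t + 352 = 0  ⇒  m = (-58)² − 8·352 = 548
m = 548 > 0,  v_rel·d = -58 < 0  ⇒  outside

inside=no margin=548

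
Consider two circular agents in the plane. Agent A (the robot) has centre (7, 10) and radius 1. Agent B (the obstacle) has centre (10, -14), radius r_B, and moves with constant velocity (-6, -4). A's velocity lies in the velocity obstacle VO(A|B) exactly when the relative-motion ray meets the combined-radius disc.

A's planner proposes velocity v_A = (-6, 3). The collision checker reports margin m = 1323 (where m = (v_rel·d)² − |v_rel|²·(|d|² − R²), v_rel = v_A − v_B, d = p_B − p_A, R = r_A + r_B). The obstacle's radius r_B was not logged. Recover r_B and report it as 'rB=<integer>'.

m = 1323
d = (3, -24);  v_rel = (0, 7),  |v_rel|² = 49
v_rel×d = (0)·(-24) − (7)·(3) = -21
since m = R²·49 − (-21)²:  R² = (441 + 1323) / 49 = 36
R = √36 = 6  ⇒  r_B = 6 − 1 = 5

rB=5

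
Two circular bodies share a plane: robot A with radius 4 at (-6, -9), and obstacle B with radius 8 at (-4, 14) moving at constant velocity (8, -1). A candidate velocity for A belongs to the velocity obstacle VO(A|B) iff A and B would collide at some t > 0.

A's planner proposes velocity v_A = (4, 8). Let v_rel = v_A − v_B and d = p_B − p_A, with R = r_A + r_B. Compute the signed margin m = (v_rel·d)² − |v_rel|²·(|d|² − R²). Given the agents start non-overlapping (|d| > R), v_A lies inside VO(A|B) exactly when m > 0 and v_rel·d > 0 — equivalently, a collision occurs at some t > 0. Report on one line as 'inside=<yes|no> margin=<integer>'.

d = (2, 23),  |d|² = 533;  R = 4+8 = 12,  c = 533−12² = 389
v_rel = (-4, 9),  |v_rel|² = 97;  v_rel·d = (-4)·(2) + (9)·(23) = 199
97·t² − 398·t + 389 = 0  ⇒  m = 199² − 97·389 = 1868
m = 1868 > 0,  v_rel·d = 199 > 0  ⇒  inside

inside=yes margin=1868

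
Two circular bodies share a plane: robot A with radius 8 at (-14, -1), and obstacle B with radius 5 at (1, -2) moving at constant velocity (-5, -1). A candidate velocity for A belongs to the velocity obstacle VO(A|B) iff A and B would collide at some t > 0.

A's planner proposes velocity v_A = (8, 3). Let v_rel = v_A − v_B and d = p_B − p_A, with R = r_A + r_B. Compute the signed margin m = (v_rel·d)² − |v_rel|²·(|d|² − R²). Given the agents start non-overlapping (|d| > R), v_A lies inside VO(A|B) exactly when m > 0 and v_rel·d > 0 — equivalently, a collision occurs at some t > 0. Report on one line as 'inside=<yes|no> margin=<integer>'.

d = (15, -1),  |d|² = 226;  R = 8+5 = 13,  c = 226−13² = 57
v_rel = (13, 4),  |v_rel|² = 185;  v_rel·d = (13)·(15) + (4)·(-1) = 191
185·t² − 382·t + 57 = 0  ⇒  m = 191² − 185·57 = 25936
m = 25936 > 0,  v_rel·d = 191 > 0  ⇒  inside

inside=yes margin=25936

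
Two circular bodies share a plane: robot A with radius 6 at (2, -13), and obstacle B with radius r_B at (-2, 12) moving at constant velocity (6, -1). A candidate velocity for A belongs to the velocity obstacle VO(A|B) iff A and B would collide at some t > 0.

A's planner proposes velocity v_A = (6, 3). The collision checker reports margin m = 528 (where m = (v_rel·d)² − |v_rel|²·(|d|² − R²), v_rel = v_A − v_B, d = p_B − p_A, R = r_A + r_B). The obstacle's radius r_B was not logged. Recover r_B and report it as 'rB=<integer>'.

m = 528
d = (-4, 25);  v_rel = (0, 4),  |v_rel|² = 16
v_rel×d = (0)·(25) − (4)·(-4) = 16
since m = R²·16 − 16²:  R² = (256 + 528) / 16 = 49
R = √49 = 7  ⇒  r_B = 7 − 6 = 1

rB=1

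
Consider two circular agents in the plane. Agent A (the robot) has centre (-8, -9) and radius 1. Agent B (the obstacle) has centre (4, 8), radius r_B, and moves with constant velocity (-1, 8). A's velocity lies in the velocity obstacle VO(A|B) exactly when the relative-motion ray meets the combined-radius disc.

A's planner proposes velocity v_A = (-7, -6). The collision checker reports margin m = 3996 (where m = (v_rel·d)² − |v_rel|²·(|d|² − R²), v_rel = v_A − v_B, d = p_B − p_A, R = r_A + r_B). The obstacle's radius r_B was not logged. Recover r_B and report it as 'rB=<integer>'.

m = 3996
d = (12, 17);  v_rel = (-6, -14),  |v_rel|² = 232
v_rel×d = (-6)·(17) − (-14)·(12) = 66
since m = R²·232 − 66²:  R² = (4356 + 3996) / 232 = 36
R = √36 = 6  ⇒  r_B = 6 − 1 = 5

rB=5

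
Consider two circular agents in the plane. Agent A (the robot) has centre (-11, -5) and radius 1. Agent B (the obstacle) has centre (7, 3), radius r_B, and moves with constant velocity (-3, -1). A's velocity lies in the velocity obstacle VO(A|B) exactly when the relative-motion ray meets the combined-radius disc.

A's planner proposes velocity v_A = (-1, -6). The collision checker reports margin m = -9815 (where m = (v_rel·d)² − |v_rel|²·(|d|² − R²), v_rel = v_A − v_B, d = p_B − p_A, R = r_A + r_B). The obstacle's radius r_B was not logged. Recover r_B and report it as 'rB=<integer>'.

m = -9815
d = (18, 8);  v_rel = (2, -5),  |v_rel|² = 29
v_rel×d = (2)·(8) − (-5)·(18) = 106
since m = R²·29 − 106²:  R² = (11236 + -9815) / 29 = 49
R = √49 = 7  ⇒  r_B = 7 − 1 = 6

rB=6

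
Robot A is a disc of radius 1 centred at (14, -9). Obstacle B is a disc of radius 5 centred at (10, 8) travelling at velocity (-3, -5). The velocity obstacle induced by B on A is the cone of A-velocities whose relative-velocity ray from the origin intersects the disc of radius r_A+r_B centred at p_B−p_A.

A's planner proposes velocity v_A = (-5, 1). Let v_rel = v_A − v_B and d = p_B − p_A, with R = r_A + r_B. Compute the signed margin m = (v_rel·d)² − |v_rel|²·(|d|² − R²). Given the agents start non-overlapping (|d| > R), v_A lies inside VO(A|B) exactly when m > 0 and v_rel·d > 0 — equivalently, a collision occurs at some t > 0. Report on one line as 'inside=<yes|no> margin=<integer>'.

d = (-4, 17),  |d|² = 305;  R = 1+5 = 6,  c = 305−6² = 269
v_rel = (-2, 6),  |v_rel|² = 40;  v_rel·d = (-2)·(-4) + (6)·(17) = 110
40·t² − 220·t + 269 = 0  ⇒  m = 110² − 40·269 = 1340
m = 1340 > 0,  v_rel·d = 110 > 0  ⇒  inside

inside=yes margin=1340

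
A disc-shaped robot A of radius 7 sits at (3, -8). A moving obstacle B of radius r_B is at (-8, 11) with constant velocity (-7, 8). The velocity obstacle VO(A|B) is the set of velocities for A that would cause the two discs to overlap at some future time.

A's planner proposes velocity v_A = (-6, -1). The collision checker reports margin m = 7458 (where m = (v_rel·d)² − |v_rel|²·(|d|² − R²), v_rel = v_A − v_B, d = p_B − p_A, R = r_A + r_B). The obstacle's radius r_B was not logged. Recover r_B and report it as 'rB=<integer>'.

m = 7458
d = (-11, 19);  v_rel = (1, -9),  |v_rel|² = 82
v_rel×d = (1)·(19) − (-9)·(-11) = -80
since m = R²·82 − (-80)²:  R² = (6400 + 7458) / 82 = 169
R = √169 = 13  ⇒  r_B = 13 − 7 = 6

rB=6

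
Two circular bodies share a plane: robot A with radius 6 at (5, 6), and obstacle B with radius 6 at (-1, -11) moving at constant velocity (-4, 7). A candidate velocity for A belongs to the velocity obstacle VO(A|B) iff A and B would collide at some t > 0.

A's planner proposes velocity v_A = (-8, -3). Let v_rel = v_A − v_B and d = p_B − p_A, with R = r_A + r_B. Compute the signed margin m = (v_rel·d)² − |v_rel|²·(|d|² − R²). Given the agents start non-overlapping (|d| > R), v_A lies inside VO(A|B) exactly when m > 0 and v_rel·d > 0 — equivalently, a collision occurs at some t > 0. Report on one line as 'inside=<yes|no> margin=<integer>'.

d = (-6, -17),  |d|² = 325;  R = 6+6 = 12,  c = 325−12² = 181
v_rel = (-4, -10),  |v_rel|² = 116;  v_rel·d = (-4)·(-6) + (-10)·(-17) = 194
116·t² − 388·t + 181 = 0  ⇒  m = 194² − 116·181 = 16640
m = 16640 > 0,  v_rel·d = 194 > 0  ⇒  inside

inside=yes margin=16640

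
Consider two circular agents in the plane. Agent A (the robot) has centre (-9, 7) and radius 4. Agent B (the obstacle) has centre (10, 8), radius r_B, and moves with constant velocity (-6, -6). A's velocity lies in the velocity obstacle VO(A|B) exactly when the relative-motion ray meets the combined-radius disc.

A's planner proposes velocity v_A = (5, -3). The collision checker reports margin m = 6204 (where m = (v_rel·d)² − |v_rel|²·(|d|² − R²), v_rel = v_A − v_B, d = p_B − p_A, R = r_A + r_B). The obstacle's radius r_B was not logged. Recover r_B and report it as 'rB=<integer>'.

m = 6204
d = (19, 1);  v_rel = (11, 3),  |v_rel|² = 130
v_rel×d = (11)·(1) − (3)·(19) = -46
since m = R²·130 − (-46)²:  R² = (2116 + 6204) / 130 = 64
R = √64 = 8  ⇒  r_B = 8 − 4 = 4

rB=4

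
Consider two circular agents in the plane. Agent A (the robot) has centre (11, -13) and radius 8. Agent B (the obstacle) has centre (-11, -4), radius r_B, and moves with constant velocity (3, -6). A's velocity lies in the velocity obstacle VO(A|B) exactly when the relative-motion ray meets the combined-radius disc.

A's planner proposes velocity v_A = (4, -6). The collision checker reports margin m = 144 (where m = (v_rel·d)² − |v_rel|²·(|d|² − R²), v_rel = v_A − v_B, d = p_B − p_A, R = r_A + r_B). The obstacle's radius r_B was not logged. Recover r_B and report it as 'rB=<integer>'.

m = 144
d = (-22, 9);  v_rel = (1, 0),  |v_rel|² = 1
v_rel×d = (1)·(9) − (0)·(-22) = 9
since m = R²·1 − 9²:  R² = (81 + 144) / 1 = 225
R = √225 = 15  ⇒  r_B = 15 − 8 = 7

rB=7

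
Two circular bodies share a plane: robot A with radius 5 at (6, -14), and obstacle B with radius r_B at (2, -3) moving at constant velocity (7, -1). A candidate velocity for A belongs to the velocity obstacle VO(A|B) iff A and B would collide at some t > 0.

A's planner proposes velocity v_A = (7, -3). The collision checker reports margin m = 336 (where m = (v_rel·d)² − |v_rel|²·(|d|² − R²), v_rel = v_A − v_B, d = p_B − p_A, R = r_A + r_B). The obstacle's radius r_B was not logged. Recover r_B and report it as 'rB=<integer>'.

m = 336
d = (-4, 11);  v_rel = (0, -2),  |v_rel|² = 4
v_rel×d = (0)·(11) − (-2)·(-4) = -8
since m = R²·4 − (-8)²:  R² = (64 + 336) / 4 = 100
R = √100 = 10  ⇒  r_B = 10 − 5 = 5

rB=5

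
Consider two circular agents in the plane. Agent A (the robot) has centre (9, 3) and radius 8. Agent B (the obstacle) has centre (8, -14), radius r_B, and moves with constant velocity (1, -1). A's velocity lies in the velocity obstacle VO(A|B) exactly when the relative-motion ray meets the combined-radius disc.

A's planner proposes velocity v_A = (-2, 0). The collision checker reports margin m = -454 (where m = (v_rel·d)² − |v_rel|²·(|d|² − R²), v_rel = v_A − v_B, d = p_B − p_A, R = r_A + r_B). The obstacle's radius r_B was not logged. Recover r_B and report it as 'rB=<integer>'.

m = -454
d = (-1, -17);  v_rel = (-3, 1),  |v_rel|² = 10
v_rel×d = (-3)·(-17) − (1)·(-1) = 52
since m = R²·10 − 52²:  R² = (2704 + -454) / 10 = 225
R = √225 = 15  ⇒  r_B = 15 − 8 = 7

rB=7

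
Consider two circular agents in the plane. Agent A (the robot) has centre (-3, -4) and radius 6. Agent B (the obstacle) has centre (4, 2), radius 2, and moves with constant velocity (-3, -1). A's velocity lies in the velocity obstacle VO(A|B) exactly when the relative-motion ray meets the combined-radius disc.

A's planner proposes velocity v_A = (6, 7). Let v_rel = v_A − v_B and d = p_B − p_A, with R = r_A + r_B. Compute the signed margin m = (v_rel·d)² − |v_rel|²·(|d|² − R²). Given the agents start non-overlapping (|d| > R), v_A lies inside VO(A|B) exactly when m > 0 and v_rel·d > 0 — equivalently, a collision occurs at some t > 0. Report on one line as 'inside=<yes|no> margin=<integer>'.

d = (7, 6),  |d|² = 85;  R = 6+2 = 8,  c = 85−8² = 21
v_rel = (9, 8),  |v_rel|² = 145;  v_rel·d = (9)·(7) + (8)·(6) = 111
145·t² − 222·t + 21 = 0  ⇒  m = 111² − 145·21 = 9276
m = 9276 > 0,  v_rel·d = 111 > 0  ⇒  inside

inside=yes margin=9276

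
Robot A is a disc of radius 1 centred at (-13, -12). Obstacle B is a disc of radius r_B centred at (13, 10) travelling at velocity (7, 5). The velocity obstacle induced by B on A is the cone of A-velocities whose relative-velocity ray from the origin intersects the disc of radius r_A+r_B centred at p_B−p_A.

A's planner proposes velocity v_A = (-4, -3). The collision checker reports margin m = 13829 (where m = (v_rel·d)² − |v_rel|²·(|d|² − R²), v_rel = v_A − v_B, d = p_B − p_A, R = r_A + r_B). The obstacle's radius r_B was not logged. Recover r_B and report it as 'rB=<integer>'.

m = 13829
d = (26, 22);  v_rel = (-11, -8),  |v_rel|² = 185
v_rel×d = (-11)·(22) − (-8)·(26) = -34
since m = R²·185 − (-34)²:  R² = (1156 + 13829) / 185 = 81
R = √81 = 9  ⇒  r_B = 9 − 1 = 8

rB=8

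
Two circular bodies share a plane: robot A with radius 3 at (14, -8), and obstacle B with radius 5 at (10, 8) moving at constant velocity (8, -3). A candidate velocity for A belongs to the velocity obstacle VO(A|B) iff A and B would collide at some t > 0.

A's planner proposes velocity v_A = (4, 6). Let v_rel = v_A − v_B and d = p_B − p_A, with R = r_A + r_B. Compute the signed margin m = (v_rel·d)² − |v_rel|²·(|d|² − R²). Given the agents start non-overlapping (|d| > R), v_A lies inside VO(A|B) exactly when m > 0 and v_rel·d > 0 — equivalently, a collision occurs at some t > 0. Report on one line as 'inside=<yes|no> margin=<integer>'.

d = (-4, 16),  |d|² = 272;  R = 3+5 = 8,  c = 272−8² = 208
v_rel = (-4, 9),  |v_rel|² = 97;  v_rel·d = (-4)·(-4) + (9)·(16) = 160
97·t² − 320·t + 208 = 0  ⇒  m = 160² − 97·208 = 5424
m = 5424 > 0,  v_rel·d = 160 > 0  ⇒  inside

inside=yes margin=5424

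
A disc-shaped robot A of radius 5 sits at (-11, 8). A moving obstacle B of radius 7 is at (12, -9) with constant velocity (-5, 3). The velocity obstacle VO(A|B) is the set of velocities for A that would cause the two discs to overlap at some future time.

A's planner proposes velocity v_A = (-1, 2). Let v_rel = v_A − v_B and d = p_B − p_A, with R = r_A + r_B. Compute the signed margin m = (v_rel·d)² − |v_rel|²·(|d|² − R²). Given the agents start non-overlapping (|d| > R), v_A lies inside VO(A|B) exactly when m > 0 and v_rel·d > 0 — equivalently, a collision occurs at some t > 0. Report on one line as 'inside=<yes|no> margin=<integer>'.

d = (23, -17),  |d|² = 818;  R = 5+7 = 12,  c = 818−12² = 674
v_rel = (4, -1),  |v_rel|² = 17;  v_rel·d = (4)·(23) + (-1)·(-17) = 109
17·t² − 218·t + 674 = 0  ⇒  m = 109² − 17·674 = 423
m = 423 > 0,  v_rel·d = 109 > 0  ⇒  inside

inside=yes margin=423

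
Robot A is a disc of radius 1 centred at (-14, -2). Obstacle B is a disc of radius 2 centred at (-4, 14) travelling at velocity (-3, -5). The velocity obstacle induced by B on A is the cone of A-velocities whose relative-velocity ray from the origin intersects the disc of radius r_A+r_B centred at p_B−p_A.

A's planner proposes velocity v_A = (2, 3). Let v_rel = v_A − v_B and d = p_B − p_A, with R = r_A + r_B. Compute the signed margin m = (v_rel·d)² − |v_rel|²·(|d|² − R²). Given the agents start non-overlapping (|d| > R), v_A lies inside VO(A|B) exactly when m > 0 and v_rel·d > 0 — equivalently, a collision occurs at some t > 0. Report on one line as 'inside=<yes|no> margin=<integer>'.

d = (10, 16),  |d|² = 356;  R = 1+2 = 3,  c = 356−3² = 347
v_rel = (5, 8),  |v_rel|² = 89;  v_rel·d = (5)·(10) + (8)·(16) = 178
89·t² − 356·t + 347 = 0  ⇒  m = 178² − 89·347 = 801
m = 801 > 0,  v_rel·d = 178 > 0  ⇒  inside

inside=yes margin=801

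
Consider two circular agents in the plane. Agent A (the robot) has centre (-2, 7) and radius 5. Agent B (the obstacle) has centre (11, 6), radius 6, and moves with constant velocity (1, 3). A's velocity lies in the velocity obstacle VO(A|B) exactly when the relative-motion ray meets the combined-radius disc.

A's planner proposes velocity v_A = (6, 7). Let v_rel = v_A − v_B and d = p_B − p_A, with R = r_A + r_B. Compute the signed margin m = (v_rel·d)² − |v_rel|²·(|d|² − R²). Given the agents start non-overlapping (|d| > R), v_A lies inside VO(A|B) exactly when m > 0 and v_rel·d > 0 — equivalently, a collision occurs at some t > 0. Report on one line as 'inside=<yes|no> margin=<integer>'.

d = (13, -1),  |d|² = 170;  R = 5+6 = 11,  c = 170−11² = 49
v_rel = (5, 4),  |v_rel|² = 41;  v_rel·d = (5)·(13) + (4)·(-1) = 61
41·t² − 122·t + 49 = 0  ⇒  m = 61² − 41·49 = 1712
m = 1712 > 0,  v_rel·d = 61 > 0  ⇒  inside

inside=yes margin=1712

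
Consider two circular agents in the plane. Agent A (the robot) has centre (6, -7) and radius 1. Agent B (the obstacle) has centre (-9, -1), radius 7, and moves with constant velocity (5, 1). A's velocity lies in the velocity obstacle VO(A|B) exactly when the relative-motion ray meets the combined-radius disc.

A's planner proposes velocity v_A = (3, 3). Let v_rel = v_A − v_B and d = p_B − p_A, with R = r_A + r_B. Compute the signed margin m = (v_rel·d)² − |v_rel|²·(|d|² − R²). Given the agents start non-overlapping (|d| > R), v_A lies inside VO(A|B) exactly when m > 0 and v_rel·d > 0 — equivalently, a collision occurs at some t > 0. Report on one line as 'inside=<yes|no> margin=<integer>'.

d = (-15, 6),  |d|² = 261;  R = 1+7 = 8,  c = 261−8² = 197
v_rel = (-2, 2),  |v_rel|² = 8;  v_rel·d = (-2)·(-15) + (2)·(6) = 42
8·t² − 84·t + 197 = 0  ⇒  m = 42² − 8·197 = 188
m = 188 > 0,  v_rel·d = 42 > 0  ⇒  inside

inside=yes margin=188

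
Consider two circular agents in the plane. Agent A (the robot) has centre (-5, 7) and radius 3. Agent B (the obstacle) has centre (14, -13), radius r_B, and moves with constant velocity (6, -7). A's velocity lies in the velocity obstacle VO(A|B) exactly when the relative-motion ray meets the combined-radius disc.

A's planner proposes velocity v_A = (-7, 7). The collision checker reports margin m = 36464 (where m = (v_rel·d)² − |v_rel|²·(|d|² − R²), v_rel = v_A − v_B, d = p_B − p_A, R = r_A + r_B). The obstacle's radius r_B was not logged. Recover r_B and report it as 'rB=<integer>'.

m = 36464
d = (19, -20);  v_rel = (-13, 14),  |v_rel|² = 365
v_rel×d = (-13)·(-20) − (14)·(19) = -6
since m = R²·365 − (-6)²:  R² = (36 + 36464) / 365 = 100
R = √100 = 10  ⇒  r_B = 10 − 3 = 7

rB=7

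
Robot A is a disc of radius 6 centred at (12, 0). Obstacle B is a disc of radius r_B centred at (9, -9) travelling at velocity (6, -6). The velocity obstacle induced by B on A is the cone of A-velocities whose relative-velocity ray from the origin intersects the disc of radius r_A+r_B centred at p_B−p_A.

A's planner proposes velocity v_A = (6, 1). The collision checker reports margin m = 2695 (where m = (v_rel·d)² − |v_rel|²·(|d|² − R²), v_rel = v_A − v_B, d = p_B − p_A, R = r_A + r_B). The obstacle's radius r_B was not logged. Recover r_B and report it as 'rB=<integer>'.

m = 2695
d = (-3, -9);  v_rel = (0, 7),  |v_rel|² = 49
v_rel×d = (0)·(-9) − (7)·(-3) = 21
since m = R²·49 − 21²:  R² = (441 + 2695) / 49 = 64
R = √64 = 8  ⇒  r_B = 8 − 6 = 2

rB=2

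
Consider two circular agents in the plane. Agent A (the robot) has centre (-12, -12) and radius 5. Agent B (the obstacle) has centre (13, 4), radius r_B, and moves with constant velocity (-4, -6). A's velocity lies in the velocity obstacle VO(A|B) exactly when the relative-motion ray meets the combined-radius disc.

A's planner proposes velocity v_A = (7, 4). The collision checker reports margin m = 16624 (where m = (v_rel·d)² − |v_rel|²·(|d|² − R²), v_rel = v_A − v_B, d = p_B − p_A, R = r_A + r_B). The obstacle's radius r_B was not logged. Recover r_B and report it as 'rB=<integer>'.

m = 16624
d = (25, 16);  v_rel = (11, 10),  |v_rel|² = 221
v_rel×d = (11)·(16) − (10)·(25) = -74
since m = R²·221 − (-74)²:  R² = (5476 + 16624) / 221 = 100
R = √100 = 10  ⇒  r_B = 10 − 5 = 5

rB=5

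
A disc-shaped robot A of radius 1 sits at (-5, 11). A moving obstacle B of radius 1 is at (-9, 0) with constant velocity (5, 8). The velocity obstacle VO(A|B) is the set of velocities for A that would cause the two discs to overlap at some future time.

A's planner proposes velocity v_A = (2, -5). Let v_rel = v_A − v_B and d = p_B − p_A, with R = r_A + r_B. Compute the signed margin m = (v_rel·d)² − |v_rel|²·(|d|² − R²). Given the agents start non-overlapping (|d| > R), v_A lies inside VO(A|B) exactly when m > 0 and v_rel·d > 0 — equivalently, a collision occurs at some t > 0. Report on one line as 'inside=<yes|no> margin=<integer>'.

d = (-4, -11),  |d|² = 137;  R = 1+1 = 2,  c = 137−2² = 133
v_rel = (-3, -13),  |v_rel|² = 178;  v_rel·d = (-3)·(-4) + (-13)·(-11) = 155
178·t² − 310·t + 133 = 0  ⇒  m = 155² − 178·133 = 351
m = 351 > 0,  v_rel·d = 155 > 0  ⇒  inside

inside=yes margin=351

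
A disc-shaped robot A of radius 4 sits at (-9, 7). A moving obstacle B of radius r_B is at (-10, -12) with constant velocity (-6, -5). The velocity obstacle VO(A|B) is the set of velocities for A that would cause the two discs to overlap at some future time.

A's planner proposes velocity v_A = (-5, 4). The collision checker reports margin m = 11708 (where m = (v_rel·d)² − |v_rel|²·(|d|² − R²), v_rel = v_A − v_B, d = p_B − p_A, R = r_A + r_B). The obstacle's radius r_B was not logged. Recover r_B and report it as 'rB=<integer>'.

m = 11708
d = (-1, -19);  v_rel = (1, 9),  |v_rel|² = 82
v_rel×d = (1)·(-19) − (9)·(-1) = -10
since m = R²·82 − (-10)²:  R² = (100 + 11708) / 82 = 144
R = √144 = 12  ⇒  r_B = 12 − 4 = 8

rB=8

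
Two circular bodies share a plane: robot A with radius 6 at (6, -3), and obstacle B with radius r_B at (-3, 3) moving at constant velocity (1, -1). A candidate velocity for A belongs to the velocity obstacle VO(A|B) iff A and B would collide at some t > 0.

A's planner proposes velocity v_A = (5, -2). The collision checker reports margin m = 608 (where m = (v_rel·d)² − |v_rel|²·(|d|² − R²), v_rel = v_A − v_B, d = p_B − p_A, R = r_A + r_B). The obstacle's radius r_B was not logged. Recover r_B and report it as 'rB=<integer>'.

m = 608
d = (-9, 6);  v_rel = (4, -1),  |v_rel|² = 17
v_rel×d = (4)·(6) − (-1)·(-9) = 15
since m = R²·17 − 15²:  R² = (225 + 608) / 17 = 49
R = √49 = 7  ⇒  r_B = 7 − 6 = 1

rB=1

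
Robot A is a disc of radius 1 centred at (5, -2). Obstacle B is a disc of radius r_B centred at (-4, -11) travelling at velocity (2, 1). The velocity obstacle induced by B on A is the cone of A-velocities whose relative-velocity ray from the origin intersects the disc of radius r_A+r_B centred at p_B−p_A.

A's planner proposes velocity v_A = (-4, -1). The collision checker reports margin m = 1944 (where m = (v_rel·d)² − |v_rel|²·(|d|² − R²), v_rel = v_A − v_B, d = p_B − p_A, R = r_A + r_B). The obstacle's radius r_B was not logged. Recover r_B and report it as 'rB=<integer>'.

m = 1944
d = (-9, -9);  v_rel = (-6, -2),  |v_rel|² = 40
v_rel×d = (-6)·(-9) − (-2)·(-9) = 36
since m = R²·40 − 36²:  R² = (1296 + 1944) / 40 = 81
R = √81 = 9  ⇒  r_B = 9 − 1 = 8

rB=8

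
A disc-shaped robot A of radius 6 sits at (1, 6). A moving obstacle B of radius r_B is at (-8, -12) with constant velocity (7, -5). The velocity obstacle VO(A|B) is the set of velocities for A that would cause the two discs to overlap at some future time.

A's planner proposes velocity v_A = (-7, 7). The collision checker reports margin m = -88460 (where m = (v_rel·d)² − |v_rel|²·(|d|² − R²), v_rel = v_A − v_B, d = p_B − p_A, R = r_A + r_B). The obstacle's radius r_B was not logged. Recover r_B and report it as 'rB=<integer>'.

m = -88460
d = (-9, -18);  v_rel = (-14, 12),  |v_rel|² = 340
v_rel×d = (-14)·(-18) − (12)·(-9) = 360
since m = R²·340 − 360²:  R² = (129600 + -88460) / 340 = 121
R = √121 = 11  ⇒  r_B = 11 − 6 = 5

rB=5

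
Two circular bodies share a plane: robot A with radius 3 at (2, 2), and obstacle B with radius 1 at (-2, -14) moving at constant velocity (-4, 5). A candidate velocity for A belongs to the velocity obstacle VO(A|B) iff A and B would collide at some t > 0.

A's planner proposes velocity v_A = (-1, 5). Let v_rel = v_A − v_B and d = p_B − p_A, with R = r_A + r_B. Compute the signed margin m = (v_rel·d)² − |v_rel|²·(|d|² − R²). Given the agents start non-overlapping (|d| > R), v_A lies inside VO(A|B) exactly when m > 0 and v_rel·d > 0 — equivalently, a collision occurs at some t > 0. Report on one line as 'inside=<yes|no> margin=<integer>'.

d = (-4, -16),  |d|² = 272;  R = 3+1 = 4,  c = 272−4² = 256
v_rel = (3, 0),  |v_rel|² = 9;  v_rel·d = (3)·(-4) + (0)·(-16) = -12
9·t² + 24·t + 256 = 0  ⇒  m = (-12)² − 9·256 = -2160
m = -2160 < 0,  v_rel·d = -12 < 0  ⇒  outside

inside=no margin=-2160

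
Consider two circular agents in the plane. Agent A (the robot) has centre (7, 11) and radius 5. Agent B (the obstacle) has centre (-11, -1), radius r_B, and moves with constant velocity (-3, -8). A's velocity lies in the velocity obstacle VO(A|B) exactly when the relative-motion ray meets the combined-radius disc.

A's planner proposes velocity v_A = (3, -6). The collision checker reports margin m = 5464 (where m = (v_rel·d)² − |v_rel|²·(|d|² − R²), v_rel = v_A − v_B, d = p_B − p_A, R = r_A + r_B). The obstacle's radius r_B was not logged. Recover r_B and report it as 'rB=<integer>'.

m = 5464
d = (-18, -12);  v_rel = (6, 2),  |v_rel|² = 40
v_rel×d = (6)·(-12) − (2)·(-18) = -36
since m = R²·40 − (-36)²:  R² = (1296 + 5464) / 40 = 169
R = √169 = 13  ⇒  r_B = 13 − 5 = 8

rB=8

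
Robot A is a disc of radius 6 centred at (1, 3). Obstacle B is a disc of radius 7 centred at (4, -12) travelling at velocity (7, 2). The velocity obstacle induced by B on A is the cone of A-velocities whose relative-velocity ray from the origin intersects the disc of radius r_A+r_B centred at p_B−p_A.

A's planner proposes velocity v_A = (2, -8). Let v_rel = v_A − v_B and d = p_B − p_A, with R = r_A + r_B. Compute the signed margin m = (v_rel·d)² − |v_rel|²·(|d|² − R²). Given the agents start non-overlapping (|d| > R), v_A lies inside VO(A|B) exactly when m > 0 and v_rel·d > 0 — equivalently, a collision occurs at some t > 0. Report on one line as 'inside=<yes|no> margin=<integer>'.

d = (3, -15),  |d|² = 234;  R = 6+7 = 13,  c = 234−13² = 65
v_rel = (-5, -10),  |v_rel|² = 125;  v_rel·d = (-5)·(3) + (-10)·(-15) = 135
125·t² − 270·t + 65 = 0  ⇒  m = 135² − 125·65 = 10100
m = 10100 > 0,  v_rel·d = 135 > 0  ⇒  inside

inside=yes margin=10100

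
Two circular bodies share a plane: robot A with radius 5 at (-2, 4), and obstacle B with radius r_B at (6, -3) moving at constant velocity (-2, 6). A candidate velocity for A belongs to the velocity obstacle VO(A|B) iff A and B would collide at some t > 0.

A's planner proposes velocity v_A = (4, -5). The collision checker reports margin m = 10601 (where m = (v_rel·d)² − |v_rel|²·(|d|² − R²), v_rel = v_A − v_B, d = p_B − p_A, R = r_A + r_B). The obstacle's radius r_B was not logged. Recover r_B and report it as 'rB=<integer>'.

m = 10601
d = (8, -7);  v_rel = (6, -11),  |v_rel|² = 157
v_rel×d = (6)·(-7) − (-11)·(8) = 46
since m = R²·157 − 46²:  R² = (2116 + 10601) / 157 = 81
R = √81 = 9  ⇒  r_B = 9 − 5 = 4

rB=4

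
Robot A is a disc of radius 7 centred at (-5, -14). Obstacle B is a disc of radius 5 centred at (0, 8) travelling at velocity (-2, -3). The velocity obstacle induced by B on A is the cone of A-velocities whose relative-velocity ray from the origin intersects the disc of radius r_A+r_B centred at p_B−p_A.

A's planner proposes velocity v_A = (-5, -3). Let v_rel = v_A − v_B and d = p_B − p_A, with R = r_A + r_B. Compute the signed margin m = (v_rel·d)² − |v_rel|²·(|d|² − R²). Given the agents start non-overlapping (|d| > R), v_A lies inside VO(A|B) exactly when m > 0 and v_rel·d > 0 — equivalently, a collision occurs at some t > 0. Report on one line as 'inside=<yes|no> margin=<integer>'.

d = (5, 22),  |d|² = 509;  R = 7+5 = 12,  c = 509−12² = 365
v_rel = (-3, 0),  |v_rel|² = 9;  v_rel·d = (-3)·(5) + (0)·(22) = -15
9·t² + 30·t + 365 = 0  ⇒  m = (-15)² − 9·365 = -3060
m = -3060 < 0,  v_rel·d = -15 < 0  ⇒  outside

inside=no margin=-3060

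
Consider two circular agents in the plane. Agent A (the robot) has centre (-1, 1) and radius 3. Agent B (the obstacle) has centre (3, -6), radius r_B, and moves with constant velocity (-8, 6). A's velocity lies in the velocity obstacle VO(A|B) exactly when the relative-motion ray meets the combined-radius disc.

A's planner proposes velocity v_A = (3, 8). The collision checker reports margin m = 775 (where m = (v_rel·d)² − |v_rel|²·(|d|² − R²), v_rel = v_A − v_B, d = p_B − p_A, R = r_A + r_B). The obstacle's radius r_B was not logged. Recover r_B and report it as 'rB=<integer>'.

m = 775
d = (4, -7);  v_rel = (11, 2),  |v_rel|² = 125
v_rel×d = (11)·(-7) − (2)·(4) = -85
since m = R²·125 − (-85)²:  R² = (7225 + 775) / 125 = 64
R = √64 = 8  ⇒  r_B = 8 − 3 = 5

rB=5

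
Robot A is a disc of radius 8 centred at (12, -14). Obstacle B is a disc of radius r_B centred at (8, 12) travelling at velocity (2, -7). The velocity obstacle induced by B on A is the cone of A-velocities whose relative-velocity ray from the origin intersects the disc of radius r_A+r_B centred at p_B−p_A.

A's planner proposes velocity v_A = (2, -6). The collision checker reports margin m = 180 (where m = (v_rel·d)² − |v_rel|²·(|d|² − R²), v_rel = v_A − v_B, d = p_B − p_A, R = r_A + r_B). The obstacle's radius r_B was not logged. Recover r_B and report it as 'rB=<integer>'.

m = 180
d = (-4, 26);  v_rel = (0, 1),  |v_rel|² = 1
v_rel×d = (0)·(26) − (1)·(-4) = 4
since m = R²·1 − 4²:  R² = (16 + 180) / 1 = 196
R = √196 = 14  ⇒  r_B = 14 − 8 = 6

rB=6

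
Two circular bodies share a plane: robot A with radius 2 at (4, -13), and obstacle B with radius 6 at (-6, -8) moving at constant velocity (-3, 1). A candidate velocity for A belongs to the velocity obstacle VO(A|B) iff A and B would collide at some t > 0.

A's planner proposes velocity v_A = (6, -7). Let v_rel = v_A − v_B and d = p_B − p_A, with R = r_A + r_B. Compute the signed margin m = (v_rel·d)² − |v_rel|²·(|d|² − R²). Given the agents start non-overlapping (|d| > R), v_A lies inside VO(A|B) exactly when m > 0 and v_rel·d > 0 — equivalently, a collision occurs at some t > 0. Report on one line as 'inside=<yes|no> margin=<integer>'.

d = (-10, 5),  |d|² = 125;  R = 2+6 = 8,  c = 125−8² = 61
v_rel = (9, -8),  |v_rel|² = 145;  v_rel·d = (9)·(-10) + (-8)·(5) = -130
145·t² + 260·t + 61 = 0  ⇒  m = (-130)² − 145·61 = 8055
m = 8055 > 0,  v_rel·d = -130 < 0  ⇒  outside

inside=no margin=8055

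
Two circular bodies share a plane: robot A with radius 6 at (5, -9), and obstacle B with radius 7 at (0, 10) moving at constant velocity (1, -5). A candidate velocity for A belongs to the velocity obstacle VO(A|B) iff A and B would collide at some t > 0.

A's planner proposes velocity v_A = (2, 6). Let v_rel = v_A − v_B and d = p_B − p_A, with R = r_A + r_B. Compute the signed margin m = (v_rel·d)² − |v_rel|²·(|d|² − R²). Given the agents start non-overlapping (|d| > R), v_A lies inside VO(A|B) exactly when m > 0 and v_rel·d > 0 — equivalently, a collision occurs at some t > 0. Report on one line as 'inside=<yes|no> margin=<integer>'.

d = (-5, 19),  |d|² = 386;  R = 6+7 = 13,  c = 386−13² = 217
v_rel = (1, 11),  |v_rel|² = 122;  v_rel·d = (1)·(-5) + (11)·(19) = 204
122·t² − 408·t + 217 = 0  ⇒  m = 204² − 122·217 = 15142
m = 15142 > 0,  v_rel·d = 204 > 0  ⇒  inside

inside=yes margin=15142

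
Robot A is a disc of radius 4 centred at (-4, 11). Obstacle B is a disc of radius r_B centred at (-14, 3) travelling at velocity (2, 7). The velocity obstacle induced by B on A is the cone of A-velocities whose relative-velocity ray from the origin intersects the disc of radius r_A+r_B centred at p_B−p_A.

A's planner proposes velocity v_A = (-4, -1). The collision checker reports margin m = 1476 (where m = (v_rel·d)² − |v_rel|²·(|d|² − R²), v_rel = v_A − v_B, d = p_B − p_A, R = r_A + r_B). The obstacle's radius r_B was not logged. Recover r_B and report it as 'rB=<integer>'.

m = 1476
d = (-10, -8);  v_rel = (-6, -8),  |v_rel|² = 100
v_rel×d = (-6)·(-8) − (-8)·(-10) = -32
since m = R²·100 − (-32)²:  R² = (1024 + 1476) / 100 = 25
R = √25 = 5  ⇒  r_B = 5 − 4 = 1

rB=1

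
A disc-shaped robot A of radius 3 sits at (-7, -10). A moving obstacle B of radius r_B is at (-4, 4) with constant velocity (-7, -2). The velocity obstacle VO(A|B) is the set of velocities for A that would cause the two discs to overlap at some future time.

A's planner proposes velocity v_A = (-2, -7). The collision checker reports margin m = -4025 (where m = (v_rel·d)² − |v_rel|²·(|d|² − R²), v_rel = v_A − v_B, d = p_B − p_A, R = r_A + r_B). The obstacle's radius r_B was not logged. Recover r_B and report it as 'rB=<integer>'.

m = -4025
d = (3, 14);  v_rel = (5, -5),  |v_rel|² = 50
v_rel×d = (5)·(14) − (-5)·(3) = 85
since m = R²·50 − 85²:  R² = (7225 + -4025) / 50 = 64
R = √64 = 8  ⇒  r_B = 8 − 3 = 5

rB=5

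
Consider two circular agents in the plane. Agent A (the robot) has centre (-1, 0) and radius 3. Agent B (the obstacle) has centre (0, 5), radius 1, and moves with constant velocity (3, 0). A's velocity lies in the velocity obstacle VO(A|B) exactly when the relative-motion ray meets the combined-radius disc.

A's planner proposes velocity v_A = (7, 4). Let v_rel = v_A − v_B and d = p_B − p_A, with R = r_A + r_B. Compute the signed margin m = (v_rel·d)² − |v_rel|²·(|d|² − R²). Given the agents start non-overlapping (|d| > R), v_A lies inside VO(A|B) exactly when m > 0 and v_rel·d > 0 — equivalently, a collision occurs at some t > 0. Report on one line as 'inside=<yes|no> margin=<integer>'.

d = (1, 5),  |d|² = 26;  R = 3+1 = 4,  c = 26−4² = 10
v_rel = (4, 4),  |v_rel|² = 32;  v_rel·d = (4)·(1) + (4)·(5) = 24
32·t² − 48·t + 10 = 0  ⇒  m = 24² − 32·10 = 256
m = 256 > 0,  v_rel·d = 24 > 0  ⇒  inside

inside=yes margin=256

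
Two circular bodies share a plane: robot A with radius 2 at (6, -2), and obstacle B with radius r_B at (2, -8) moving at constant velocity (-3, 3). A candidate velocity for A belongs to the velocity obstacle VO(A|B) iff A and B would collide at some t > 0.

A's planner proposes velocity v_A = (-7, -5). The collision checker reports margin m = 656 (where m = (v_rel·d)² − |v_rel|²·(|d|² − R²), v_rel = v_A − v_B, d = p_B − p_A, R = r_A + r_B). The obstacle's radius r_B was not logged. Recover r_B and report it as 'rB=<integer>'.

m = 656
d = (-4, -6);  v_rel = (-4, -8),  |v_rel|² = 80
v_rel×d = (-4)·(-6) − (-8)·(-4) = -8
since m = R²·80 − (-8)²:  R² = (64 + 656) / 80 = 9
R = √9 = 3  ⇒  r_B = 3 − 2 = 1

rB=1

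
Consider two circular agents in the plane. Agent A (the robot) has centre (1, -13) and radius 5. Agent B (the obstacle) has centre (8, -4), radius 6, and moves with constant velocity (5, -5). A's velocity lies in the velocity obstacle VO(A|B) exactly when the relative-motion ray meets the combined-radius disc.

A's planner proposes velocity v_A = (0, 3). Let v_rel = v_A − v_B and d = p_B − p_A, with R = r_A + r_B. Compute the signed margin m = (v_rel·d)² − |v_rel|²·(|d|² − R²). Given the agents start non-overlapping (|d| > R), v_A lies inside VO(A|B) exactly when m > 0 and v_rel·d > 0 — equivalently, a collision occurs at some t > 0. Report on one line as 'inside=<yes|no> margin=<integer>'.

d = (7, 9),  |d|² = 130;  R = 5+6 = 11,  c = 130−11² = 9
v_rel = (-5, 8),  |v_rel|² = 89;  v_rel·d = (-5)·(7) + (8)·(9) = 37
89·t² − 74·t + 9 = 0  ⇒  m = 37² − 89·9 = 568
m = 568 > 0,  v_rel·d = 37 > 0  ⇒  inside

inside=yes margin=568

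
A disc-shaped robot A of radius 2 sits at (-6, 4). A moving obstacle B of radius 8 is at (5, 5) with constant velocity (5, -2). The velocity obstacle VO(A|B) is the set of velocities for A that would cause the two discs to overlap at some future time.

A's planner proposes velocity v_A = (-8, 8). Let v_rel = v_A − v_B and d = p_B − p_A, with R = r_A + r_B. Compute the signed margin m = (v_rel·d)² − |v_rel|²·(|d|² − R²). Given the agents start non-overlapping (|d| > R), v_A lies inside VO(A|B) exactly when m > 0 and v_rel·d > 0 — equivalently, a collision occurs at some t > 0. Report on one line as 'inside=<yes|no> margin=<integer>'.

d = (11, 1),  |d|² = 122;  R = 2+8 = 10,  c = 122−10² = 22
v_rel = (-13, 10),  |v_rel|² = 269;  v_rel·d = (-13)·(11) + (10)·(1) = -133
269·t² + 266·t + 22 = 0  ⇒  m = (-133)² − 269·22 = 11771
m = 11771 > 0,  v_rel·d = -133 < 0  ⇒  outside

inside=no margin=11771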